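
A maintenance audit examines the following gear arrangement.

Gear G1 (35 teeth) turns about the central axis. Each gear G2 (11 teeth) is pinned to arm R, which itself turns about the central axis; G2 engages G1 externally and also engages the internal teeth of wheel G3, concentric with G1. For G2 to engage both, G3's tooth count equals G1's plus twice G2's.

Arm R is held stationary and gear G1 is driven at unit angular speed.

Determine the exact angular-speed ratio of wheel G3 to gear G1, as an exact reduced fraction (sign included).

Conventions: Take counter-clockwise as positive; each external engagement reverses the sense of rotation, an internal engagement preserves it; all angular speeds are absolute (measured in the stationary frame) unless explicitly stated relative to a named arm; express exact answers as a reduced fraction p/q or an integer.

topology: planetary set — G1 35T / G2 11T / G3 57T, arm = carrier (Willis)
ring teeth: 35 + 2·11 = 57
35(ω_sun−ω_arm) = −57(ω_ring−ω_arm),  ω_arm = 0, ω_sun = 1
ω_ring = 0 − (35/57)(1−0) = -35/57
ω_out/ω_in = -35/57

-35/57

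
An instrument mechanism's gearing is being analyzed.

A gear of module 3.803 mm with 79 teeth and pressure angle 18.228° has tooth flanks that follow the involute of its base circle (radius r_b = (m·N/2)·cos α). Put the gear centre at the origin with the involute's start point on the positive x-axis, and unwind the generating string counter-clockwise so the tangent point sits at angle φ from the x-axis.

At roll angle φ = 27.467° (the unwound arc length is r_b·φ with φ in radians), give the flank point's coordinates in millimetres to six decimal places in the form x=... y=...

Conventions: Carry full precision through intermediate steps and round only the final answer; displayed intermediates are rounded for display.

class = single-mesh tooth geometry [base-circle involute, m = 3.803, 79T]
pitch radius r_p = m·N/2 = 3.803·79/2 = 150.218500
base radius r_b = r_p·cos α = 150.218500·cos 18.228° = 142.680431
roll angle φ = 27.467° = 0.47938959 rad
x = r_b·(cos φ + φ·sin φ) = 158.145443
y = r_b·(sin φ − φ·cos φ) = 5.120298

x=158.145443 y=5.120298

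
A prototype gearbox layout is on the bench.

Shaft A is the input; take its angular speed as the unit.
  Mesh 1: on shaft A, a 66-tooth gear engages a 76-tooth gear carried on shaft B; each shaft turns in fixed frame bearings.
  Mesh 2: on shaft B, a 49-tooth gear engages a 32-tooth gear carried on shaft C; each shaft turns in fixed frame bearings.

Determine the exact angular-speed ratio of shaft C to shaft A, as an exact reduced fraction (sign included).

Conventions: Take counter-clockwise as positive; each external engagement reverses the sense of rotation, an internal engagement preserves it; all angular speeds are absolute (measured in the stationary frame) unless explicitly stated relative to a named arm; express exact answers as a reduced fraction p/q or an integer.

1617/1216

class = fixed-axis compound train [2 meshes; 2 ratios multiply, 2 sense flips]
mesh 1 [66T→76T]: running ratio 33/38, sense −
mesh 2 [49T→32T]: running ratio 1617/1216, sense +
ω_out/ω_in = 1617/1216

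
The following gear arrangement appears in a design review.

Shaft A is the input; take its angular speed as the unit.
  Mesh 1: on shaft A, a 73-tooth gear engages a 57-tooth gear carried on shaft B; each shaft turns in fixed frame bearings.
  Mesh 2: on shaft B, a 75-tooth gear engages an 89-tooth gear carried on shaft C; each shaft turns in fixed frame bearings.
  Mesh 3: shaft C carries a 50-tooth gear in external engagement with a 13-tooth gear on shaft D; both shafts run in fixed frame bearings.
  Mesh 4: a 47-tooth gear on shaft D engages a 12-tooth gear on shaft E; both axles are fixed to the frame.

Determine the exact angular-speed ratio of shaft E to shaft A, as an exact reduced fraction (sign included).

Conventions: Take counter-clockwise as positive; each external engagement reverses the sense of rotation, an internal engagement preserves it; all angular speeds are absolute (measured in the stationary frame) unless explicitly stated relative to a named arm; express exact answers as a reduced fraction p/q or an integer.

class = fixed-axis compound train [4 meshes; 4 ratios multiply, 4 sense flips]
mesh 1 [73T→57T]: running ratio 73/57, sense −
mesh 2 [75T→89T]: running ratio 1825/1691, sense +
mesh 3 [50T→13T]: running ratio 91250/21983, sense −
mesh 4 [47T→12T]: running ratio 2144375/131898, sense +
ω_out/ω_in = 2144375/131898

2144375/131898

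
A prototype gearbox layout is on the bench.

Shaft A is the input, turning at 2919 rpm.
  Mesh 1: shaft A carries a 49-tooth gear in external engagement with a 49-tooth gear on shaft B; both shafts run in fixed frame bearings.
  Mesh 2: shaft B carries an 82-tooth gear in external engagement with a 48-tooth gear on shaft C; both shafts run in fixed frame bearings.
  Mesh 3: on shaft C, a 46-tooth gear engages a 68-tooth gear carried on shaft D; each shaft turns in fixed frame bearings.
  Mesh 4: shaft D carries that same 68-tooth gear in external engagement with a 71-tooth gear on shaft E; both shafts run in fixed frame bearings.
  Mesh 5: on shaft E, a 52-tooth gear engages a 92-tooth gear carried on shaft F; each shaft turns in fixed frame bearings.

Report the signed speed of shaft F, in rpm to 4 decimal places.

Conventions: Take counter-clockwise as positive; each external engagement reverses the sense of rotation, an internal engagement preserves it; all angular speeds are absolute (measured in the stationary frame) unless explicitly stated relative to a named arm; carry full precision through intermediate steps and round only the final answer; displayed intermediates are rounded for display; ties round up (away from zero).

topology: fixed-axis compound train — 5 meshes, A→F
mesh 1 [49T→49T]: ω = 2919.0000×49/49 = 2919.0000 rpm, sense flips to −
mesh 2 [82T→48T]: ω = 2919.0000×82/48 = 4986.6250 rpm, sense flips to +
mesh 3 [46T→68T]: ω = 4986.6250×46/68 = 3373.3051 rpm, sense flips to −
mesh 4 [68T→71T]: ω = 3373.3051×68/71 = 3230.7711 rpm, sense flips to +
mesh 5 [52T→92T]: ω = 3230.7711×52/92 = 1826.0880 rpm, sense flips to −
signed output speed = -1826.0880 rpm

-1826.0880 rpm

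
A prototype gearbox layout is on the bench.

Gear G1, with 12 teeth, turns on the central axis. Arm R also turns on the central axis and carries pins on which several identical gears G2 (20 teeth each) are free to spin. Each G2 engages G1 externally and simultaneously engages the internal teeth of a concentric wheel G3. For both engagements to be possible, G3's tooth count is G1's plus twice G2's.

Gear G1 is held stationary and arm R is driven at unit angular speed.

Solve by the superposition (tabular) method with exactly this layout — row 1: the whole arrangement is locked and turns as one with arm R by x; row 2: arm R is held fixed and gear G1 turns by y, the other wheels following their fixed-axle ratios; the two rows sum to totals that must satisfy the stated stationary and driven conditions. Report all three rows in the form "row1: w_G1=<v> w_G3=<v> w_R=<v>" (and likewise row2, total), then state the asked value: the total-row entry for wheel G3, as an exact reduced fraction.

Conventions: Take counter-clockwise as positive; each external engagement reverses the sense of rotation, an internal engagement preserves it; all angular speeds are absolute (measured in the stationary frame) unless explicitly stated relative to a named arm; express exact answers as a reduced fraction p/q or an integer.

planetary set (12T centre, 20T on arm, 52T internal) — Willis relation
superposition row 1 [locked train]: every member turns x
row 2 (arm held, sun turns y): ω_ring = −(12/52)·y, ω_arm = 0
boundary: total ω_sun = x + y = 0 and total ω_arm = x = 1  ⇒  y = -1, x = 1
row 2 ring = −(12/52)·(-1) = 3/13
totals (row 1 + row 2): sun 1 + (-1) = 0, ring 1 + 3/13 = 16/13, arm 1 + 0 = 1
asked cell (total, ring) = 16/13

row1: w_G1=1 w_G3=1 w_R=1
row2: w_G1=-1 w_G3=3/13 w_R=0
total: w_G1=0 w_G3=16/13 w_R=1
asked value: 16/13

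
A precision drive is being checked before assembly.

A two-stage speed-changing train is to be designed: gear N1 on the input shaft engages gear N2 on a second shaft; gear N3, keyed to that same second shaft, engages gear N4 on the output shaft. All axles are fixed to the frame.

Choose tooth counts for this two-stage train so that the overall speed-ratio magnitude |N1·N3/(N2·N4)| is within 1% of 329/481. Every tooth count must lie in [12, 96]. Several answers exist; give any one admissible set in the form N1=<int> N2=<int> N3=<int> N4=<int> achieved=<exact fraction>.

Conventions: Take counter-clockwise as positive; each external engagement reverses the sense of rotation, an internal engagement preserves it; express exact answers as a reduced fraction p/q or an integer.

N1=14 N2=13 N3=47 N4=74 achieved=329/481

2-stage fixed-axis compound train for ratio 329/481
target = 329/481 in lowest terms: an exact hit needs N1·N3 = k·329 and N2·N4 = k·481 for one integer k, every count in [12, 96]; additionally prefer no 1:1 stage (N1 ≠ N2, N3 ≠ N4)
k = 1: no 1:1-free in-range split of k·329 and k·481 into factor pairs; take k = 2
k = 2: N1·N3 = 658 = 14·47, N2·N4 = 962 = 13·74
achieved = 14·47/(13·74) = 329/481; |achieved − target| = 0 ≤ 329/48100 ✓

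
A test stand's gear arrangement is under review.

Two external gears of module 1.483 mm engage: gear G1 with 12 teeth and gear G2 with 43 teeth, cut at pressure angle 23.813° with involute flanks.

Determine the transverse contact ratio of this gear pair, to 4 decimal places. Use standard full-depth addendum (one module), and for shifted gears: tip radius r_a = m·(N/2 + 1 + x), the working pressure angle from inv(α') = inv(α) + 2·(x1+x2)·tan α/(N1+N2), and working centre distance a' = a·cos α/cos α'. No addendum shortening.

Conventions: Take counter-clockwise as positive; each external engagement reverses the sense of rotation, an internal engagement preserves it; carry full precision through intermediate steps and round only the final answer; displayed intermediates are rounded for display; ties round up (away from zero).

topology: single-mesh involute geometry — m = 1.483, 12T/43T pair
base radii: r_b1 = 8.140496, r_b2 = 29.170111
tip radii: r_a1 = 10.381000, r_a2 = 33.367500
no profile shift: α' = α, a' = a
action lengths: √(r_a1²−r_b1²) = 6.441854, √(r_a2²−r_b2²) = 16.201687
base pitch p_b = π·m·cos α = 4.262354
CR = (6.441854 + 16.201687 − 40.782500·sin 23.81300°)/4.262354 = 1.449314
contact ratio ≈ 1.4493

1.4493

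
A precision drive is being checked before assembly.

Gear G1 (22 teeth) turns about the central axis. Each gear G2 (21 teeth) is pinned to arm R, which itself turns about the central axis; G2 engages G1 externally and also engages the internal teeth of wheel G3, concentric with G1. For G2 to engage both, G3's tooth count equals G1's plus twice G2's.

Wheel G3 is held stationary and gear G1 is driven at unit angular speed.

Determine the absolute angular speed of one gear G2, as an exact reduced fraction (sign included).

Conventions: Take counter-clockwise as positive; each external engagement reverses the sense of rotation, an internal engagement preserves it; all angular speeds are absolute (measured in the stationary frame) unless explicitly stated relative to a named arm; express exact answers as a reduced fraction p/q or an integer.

planetary set (22T centre, 21T on arm, 64T internal) — Willis relation
ring teeth: 22 + 2·21 = 64
22(ω_sun−ω_arm) = −64(ω_ring−ω_arm),  ω_ring = 0, ω_sun = 1
22(1−ω_arm) = −64(0−ω_arm)  ⇒  86·ω_arm = 22  ⇒  ω_arm = 11/43
sun–planet mesh: 22·(1−11/43) = −21·(ω_p−ω_arm)  ⇒  ω_p−ω_arm = -704/903
ω_p = 11/43 − 704/903 = -11/21
exact speed ratio = -11/21

-11/21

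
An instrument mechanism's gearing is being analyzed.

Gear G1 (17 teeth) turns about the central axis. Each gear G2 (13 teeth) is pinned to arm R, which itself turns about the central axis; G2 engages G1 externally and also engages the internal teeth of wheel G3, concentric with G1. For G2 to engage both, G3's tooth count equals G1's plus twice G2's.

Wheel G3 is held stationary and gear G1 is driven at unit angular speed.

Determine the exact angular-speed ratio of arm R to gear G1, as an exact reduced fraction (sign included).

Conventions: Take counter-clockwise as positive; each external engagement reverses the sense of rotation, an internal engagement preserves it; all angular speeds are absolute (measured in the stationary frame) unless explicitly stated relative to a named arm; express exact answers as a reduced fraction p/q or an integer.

17/60

topology: planetary set — G1 17T / G2 13T / G3 43T, arm = carrier (Willis)
ring teeth: 17 + 2·13 = 43
17(ω_sun−ω_arm) = −43(ω_ring−ω_arm),  ω_ring = 0, ω_sun = 1
17(1−ω_arm) = −43(0−ω_arm)  ⇒  60·ω_arm = 17  ⇒  ω_arm = 17/60
ω_out/ω_in = 17/60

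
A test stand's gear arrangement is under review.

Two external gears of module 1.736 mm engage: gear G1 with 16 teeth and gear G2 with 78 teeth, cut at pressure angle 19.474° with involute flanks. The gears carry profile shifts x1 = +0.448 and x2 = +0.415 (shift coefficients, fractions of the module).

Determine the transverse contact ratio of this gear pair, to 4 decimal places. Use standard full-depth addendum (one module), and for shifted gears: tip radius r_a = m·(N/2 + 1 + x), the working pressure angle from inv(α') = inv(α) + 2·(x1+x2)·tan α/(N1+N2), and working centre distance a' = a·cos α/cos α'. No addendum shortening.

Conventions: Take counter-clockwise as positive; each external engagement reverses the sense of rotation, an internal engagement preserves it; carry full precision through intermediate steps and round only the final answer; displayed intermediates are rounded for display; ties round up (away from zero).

1.5233

recognized (one external pair, fixed centres): single-mesh tooth geometry, m = 1.736, N1 = 16, N2 = 78
base radii: r_b1 = 13.093507, r_b2 = 63.830849
tip radii: r_a1 = 16.401728, r_a2 = 70.160440
inv(α') = inv(19.474°) + 2·(+0.448+0.415)·tan α/(16+78) = 0.02021539  ⇒  α' = 22.05656°
a' = a·cos α / cos α' = 81.5920·cos 19.474°/cos 22.05656° = 82.998734
action lengths: √(r_a1²−r_b1²) = 9.878094, √(r_a2²−r_b2²) = 29.122330
base pitch p_b = π·m·cos α = 5.141808
CR = (9.878094 + 29.122330 − 82.998734·sin 22.05656°)/5.141808 = 1.523316
contact ratio ≈ 1.5233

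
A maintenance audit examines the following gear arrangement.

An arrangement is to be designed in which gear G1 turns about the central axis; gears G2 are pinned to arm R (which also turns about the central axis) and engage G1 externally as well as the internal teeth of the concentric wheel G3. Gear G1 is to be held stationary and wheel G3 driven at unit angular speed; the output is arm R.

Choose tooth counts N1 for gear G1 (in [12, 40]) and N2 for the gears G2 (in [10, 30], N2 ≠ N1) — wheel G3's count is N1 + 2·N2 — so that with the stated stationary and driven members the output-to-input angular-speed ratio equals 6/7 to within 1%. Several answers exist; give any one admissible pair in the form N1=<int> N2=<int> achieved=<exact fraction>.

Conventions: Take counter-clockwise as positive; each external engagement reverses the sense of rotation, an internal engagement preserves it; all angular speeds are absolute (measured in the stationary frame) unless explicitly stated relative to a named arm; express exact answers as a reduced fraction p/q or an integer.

topology: planetary set — design target 6/7, arm = carrier (Willis)
Willis with ω_sun = 0: ω_arm/ω_ring = N3/(N1+N3); set equal to 6/7  ⇒  N3/N1 = (6/7)/(1 − 6/7) = 6
N3 = N1 + 2·N2  ⇒  N2/N1 = (N3/N1 − 1)/2 = (6 − 1)/2 = 5/2
smallest multiple with N1 ≥ 12 and N2 ≥ 10: k = 6  ⇒  N1 = 6·2 = 12, N2 = 6·5 = 30 (N1 ≤ 40, N2 ≤ 30, N2 ≠ N1 ✓), N3 = 12 + 2·30 = 72
check: N3/(N1+N3) with N1 = 12, N3 = 72 gives 6/7; |achieved − target| = 0 ≤ 3/350 ✓

N1=12 N2=30 achieved=6/7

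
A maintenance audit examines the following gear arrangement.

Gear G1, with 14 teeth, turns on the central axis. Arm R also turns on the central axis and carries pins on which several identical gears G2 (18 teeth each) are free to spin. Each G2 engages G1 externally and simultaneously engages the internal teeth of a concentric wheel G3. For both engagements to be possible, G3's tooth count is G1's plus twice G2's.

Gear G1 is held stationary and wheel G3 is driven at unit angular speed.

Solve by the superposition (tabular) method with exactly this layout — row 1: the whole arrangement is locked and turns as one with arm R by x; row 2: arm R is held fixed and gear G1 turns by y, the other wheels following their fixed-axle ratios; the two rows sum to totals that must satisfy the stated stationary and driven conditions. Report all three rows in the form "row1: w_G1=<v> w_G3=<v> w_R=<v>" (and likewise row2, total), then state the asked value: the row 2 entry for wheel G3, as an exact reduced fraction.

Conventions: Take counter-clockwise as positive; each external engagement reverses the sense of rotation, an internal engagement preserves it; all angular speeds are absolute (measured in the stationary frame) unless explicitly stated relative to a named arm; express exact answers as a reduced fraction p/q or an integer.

row1: w_G1=25/32 w_G3=25/32 w_R=25/32
row2: w_G1=-25/32 w_G3=7/32 w_R=0
total: w_G1=0 w_G3=1 w_R=25/32
asked value: 7/32

topology: planetary set — G1 14T / G2 18T / G3 50T, arm = carrier (Willis)
row 1 (train locked, turned with arm): all members turn x
row 2: sun turns y, ring = −(14/50)·y, arm 0
boundary: total ω_sun = x + y = 0 and total ω_ring = x − (14/50)·y = 1  ⇒  y = -25/32, x = 25/32
row 2 ring = −(14/50)·(-25/32) = 7/32
totals (row 1 + row 2): sun 25/32 + (-25/32) = 0, ring 25/32 + 7/32 = 1, arm 25/32 + 0 = 25/32
asked cell (row2, ring) = 7/32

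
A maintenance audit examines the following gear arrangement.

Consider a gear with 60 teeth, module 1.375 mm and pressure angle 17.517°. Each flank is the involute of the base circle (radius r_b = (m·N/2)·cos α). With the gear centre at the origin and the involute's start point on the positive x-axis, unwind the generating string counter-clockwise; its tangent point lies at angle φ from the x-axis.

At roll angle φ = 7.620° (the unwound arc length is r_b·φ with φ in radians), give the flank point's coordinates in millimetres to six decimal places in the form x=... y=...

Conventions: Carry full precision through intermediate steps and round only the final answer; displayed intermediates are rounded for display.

topology: single-mesh involute geometry — m = 1.375, N = 60
pitch radius r_p = m·N/2 = 1.375·60/2 = 41.250000
base radius r_b = r_p·cos α = 41.250000·cos 17.517° = 39.337142
roll angle φ = 7.620° = 0.13299409 rad
x = r_b·(cos φ + φ·sin φ) = 39.683492
y = r_b·(sin φ − φ·cos φ) = 0.030790

x=39.683492 y=0.030790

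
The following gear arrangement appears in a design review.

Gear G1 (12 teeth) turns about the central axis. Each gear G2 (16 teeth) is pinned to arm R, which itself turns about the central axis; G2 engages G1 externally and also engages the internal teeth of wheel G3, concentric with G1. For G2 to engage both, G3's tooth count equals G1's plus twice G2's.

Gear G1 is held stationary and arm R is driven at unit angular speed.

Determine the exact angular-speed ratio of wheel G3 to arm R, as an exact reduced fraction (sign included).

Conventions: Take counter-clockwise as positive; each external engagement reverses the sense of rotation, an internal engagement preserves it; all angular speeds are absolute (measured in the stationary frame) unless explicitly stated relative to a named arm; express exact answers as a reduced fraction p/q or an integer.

class = planetary set [G3 = 12+2·16 = 44; Willis about the carrier]
ring teeth: 12 + 2·16 = 44
12(ω_sun−ω_arm) = −44(ω_ring−ω_arm),  ω_sun = 0, ω_arm = 1
ω_ring = 1 − (12/44)(0−1) = 14/11
ω_out/ω_in = 14/11

14/11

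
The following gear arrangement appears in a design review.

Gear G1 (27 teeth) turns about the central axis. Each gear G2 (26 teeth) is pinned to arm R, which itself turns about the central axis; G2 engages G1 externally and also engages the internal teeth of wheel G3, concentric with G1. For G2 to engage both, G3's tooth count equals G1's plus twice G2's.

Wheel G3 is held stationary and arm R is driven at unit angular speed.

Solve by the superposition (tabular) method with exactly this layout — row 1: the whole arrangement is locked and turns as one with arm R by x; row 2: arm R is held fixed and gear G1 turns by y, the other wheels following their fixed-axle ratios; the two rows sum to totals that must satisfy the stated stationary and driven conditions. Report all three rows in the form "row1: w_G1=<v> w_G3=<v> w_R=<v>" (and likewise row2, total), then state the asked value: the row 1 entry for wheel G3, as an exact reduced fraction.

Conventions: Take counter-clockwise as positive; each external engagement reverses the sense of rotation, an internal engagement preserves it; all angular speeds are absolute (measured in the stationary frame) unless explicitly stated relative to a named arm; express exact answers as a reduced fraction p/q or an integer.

class = planetary set [G3 = 27+2·26 = 79; Willis about the carrier]
row 1: whole set turns with the arm by x
row 2 — arm fixed, fixed-axis ratios: sun y, ring −(27/79)·y, arm 0
boundary: total ω_ring = x − (27/79)·y = 0 and total ω_arm = x = 1  ⇒  y = 79/27, x = 1
row 2 ring = −(27/79)·79/27 = -1
totals (row 1 + row 2): sun 1 + 79/27 = 106/27, ring 1 + (-1) = 0, arm 1 + 0 = 1
asked cell (row1, ring) = 1

row1: w_G1=1 w_G3=1 w_R=1
row2: w_G1=79/27 w_G3=-1 w_R=0
total: w_G1=106/27 w_G3=0 w_R=1
asked value: 1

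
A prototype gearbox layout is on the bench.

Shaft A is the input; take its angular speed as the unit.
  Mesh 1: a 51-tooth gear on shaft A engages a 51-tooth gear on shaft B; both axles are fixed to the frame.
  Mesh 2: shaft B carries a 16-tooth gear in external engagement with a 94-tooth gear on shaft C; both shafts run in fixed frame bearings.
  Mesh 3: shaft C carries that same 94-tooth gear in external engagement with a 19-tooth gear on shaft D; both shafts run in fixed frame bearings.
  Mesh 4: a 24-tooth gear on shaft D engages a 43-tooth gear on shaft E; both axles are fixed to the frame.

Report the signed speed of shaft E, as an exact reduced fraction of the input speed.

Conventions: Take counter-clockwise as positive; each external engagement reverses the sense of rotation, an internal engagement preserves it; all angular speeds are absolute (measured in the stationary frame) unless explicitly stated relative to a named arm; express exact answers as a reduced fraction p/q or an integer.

384/817

4-mesh fixed-axis compound train (all bearings frame-fixed)
mesh 1 [51T→51T]: |ω|/ω_in = 1×51/51 = 1, sense flips to −
mesh 2 [16T→94T]: |ω|/ω_in = 1×16/94 = 8/47, sense flips to +
mesh 3 [94T→19T]: |ω|/ω_in = (8/47)×94/19 = 16/19, sense flips to −
mesh 4 [24T→43T]: |ω|/ω_in = (16/19)×24/43 = 384/817, sense flips to +
signed output speed (× input speed) = 384/817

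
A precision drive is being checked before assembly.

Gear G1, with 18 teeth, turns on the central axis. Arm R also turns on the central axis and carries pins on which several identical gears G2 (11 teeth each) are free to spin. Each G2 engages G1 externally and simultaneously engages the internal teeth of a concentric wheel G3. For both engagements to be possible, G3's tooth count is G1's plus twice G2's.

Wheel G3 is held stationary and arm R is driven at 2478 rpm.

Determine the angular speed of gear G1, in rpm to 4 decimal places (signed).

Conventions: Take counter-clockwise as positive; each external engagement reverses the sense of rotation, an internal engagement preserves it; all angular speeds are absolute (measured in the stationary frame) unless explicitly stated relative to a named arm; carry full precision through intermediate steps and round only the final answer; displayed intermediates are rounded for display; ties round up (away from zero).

class = planetary set [G3 = 18+2·11 = 40; Willis about the carrier]
normalise by the input: solve with ω_arm = 1, then scale by 2478 rpm
ring teeth: 18 + 2·11 = 40
18(ω_sun−ω_arm) = −40(ω_ring−ω_arm),  ω_ring = 0, ω_arm = 1
ω_sun = 1 − (40/18)(0−1) = 29/9
scale: ω_sun = 29/9 × 2478 rpm = +7984.6667 rpm

+7984.6667 rpm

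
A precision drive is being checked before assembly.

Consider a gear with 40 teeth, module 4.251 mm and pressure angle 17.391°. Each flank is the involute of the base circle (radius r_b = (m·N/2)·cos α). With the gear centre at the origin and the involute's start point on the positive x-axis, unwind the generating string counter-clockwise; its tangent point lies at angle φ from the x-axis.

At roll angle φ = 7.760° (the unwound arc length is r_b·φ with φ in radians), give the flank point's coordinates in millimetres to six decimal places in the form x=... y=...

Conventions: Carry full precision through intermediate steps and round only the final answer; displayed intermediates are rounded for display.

x=81.874226 y=0.067066

class = single-mesh tooth geometry [base-circle involute, m = 4.251, 40T]
pitch radius r_p = m·N/2 = 4.251·40/2 = 85.020000
base radius r_b = r_p·cos α = 85.020000·cos 17.391° = 81.133505
roll angle φ = 7.760° = 0.13543755 rad
x = r_b·(cos φ + φ·sin φ) = 81.874226
y = r_b·(sin φ − φ·cos φ) = 0.067066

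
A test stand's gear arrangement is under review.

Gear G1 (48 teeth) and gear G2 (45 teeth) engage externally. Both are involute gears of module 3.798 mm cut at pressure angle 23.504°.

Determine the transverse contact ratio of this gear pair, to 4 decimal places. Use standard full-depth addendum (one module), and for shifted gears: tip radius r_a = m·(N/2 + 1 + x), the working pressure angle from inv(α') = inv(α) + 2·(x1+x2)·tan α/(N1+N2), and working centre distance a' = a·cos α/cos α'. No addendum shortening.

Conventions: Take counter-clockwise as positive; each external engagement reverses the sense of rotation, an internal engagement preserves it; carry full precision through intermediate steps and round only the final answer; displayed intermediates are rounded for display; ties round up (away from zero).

1.5833

single-mesh involute tooth geometry (48T engaging 45T at module 3.798)
base radii: r_b1 = 83.589322, r_b2 = 78.364990
tip radii: r_a1 = 94.950000, r_a2 = 89.253000
no profile shift: α' = α, a' = a
action lengths: √(r_a1²−r_b1²) = 45.036959, √(r_a2²−r_b2²) = 42.720328
base pitch p_b = π·m·cos α = 10.941817
CR = (45.036959 + 42.720328 − 176.607000·sin 23.50400°)/10.941817 = 1.583293
contact ratio ≈ 1.5833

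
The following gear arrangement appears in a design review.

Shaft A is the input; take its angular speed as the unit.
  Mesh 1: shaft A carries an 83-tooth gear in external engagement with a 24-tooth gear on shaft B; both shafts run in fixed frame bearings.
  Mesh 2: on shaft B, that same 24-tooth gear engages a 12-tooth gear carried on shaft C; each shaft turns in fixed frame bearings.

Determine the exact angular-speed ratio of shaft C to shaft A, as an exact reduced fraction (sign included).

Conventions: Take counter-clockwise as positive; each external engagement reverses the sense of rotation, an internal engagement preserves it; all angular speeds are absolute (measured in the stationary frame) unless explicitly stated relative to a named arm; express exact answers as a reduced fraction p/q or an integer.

83/12

class = fixed-axis compound train [2 meshes; 2 ratios multiply, 2 sense flips]
mesh 1 [83T→24T]: running ratio 83/24, sense −
mesh 2 [24T→12T]: running ratio 83/12, sense +
ω_out/ω_in = 83/12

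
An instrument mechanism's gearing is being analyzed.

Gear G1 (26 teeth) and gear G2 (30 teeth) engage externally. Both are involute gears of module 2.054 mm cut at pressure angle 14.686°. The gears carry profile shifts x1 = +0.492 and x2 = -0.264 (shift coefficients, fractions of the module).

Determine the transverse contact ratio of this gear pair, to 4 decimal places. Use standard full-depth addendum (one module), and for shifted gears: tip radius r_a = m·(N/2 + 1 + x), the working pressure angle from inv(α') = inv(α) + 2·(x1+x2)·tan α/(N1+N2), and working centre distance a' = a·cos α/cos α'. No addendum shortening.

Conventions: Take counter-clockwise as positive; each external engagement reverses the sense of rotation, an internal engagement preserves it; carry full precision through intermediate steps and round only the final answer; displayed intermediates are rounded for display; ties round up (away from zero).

class = single-mesh tooth geometry [involute pair 26T × 30T, m = 2.054]
base radii: r_b1 = 25.829638, r_b2 = 29.803429
tip radii: r_a1 = 29.766568, r_a2 = 32.321744
inv(α') = inv(14.686°) + 2·(+0.492-0.264)·tan α/(26+30) = 0.00789900  ⇒  α' = 16.27799°
a' = a·cos α / cos α' = 57.5120·cos 14.686°/cos 16.27799° = 57.956363
action lengths: √(r_a1²−r_b1²) = 14.794538, √(r_a2²−r_b2²) = 12.508028
base pitch p_b = π·m·cos α = 6.242016
CR = (14.794538 + 12.508028 − 57.956363·sin 16.27799°)/6.242016 = 1.771465
contact ratio ≈ 1.7715

1.7715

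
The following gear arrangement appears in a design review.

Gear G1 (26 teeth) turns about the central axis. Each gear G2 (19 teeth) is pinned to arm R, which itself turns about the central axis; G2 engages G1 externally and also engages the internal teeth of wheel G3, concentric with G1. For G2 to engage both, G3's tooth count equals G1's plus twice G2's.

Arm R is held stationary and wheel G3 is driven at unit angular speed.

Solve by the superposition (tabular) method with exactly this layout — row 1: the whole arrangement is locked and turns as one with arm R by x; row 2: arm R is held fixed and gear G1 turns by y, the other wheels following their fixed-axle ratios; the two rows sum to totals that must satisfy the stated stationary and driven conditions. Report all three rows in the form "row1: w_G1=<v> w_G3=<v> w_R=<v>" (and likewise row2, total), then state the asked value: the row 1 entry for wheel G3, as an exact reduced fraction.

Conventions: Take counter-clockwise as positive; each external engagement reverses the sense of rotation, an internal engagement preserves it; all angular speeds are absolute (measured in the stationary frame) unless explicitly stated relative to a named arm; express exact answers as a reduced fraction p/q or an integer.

row1: w_G1=0 w_G3=0 w_R=0
row2: w_G1=-32/13 w_G3=1 w_R=0
total: w_G1=-32/13 w_G3=1 w_R=0
asked value: 0

recognized (axles ride arm R): planetary set, 26/19/64 teeth
row 1 — lock + rotate with arm: ω_sun = ω_ring = ω_arm = x
superposition row 2 [arm held]: sun y, ring −(26/64)·y, arm 0
boundary: total ω_arm = x = 0 and total ω_ring = x − (26/64)·y = 1  ⇒  y = -32/13, x = 0
row 2 ring = −(26/64)·(-32/13) = 1
totals (row 1 + row 2): sun 0 + (-32/13) = -32/13, ring 0 + 1 = 1, arm 0 + 0 = 0
asked cell (row1, ring) = 0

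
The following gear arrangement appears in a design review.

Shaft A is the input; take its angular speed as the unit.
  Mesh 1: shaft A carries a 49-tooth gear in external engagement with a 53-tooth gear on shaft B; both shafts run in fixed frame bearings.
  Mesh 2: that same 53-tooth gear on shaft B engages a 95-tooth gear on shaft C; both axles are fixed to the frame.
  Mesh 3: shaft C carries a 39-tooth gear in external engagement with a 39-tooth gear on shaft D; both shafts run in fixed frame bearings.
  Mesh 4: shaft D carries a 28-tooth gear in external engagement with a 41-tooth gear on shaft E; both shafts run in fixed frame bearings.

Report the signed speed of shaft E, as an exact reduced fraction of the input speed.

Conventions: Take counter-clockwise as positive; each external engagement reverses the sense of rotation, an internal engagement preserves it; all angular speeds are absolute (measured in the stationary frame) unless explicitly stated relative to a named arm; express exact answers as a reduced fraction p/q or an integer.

1372/3895

4-mesh fixed-axis compound train (all bearings frame-fixed)
mesh 1 [49T→53T]: |ω|/ω_in = 1×49/53 = 49/53, sense flips to −
mesh 2 [53T→95T]: |ω|/ω_in = (49/53)×53/95 = 49/95, sense flips to +
mesh 3 [39T→39T]: |ω|/ω_in = (49/95)×39/39 = 49/95, sense flips to −
mesh 4 [28T→41T]: |ω|/ω_in = (49/95)×28/41 = 1372/3895, sense flips to +
signed output speed (× input speed) = 1372/3895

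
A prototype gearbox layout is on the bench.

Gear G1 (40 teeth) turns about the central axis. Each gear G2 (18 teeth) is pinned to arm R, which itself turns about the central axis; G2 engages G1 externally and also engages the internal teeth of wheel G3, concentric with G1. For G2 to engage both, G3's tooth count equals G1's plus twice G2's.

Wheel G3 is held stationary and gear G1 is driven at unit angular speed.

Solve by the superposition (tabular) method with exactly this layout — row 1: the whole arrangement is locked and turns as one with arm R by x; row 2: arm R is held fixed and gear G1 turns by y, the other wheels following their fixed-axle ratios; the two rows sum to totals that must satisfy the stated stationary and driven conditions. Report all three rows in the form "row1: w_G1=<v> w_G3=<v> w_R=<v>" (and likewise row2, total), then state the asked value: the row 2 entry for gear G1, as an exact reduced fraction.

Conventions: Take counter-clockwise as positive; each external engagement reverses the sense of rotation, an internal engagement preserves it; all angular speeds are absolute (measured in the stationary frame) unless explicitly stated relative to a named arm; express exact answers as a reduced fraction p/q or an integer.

class = planetary set [G3 = 40+2·18 = 76; Willis about the carrier]
row 1 (train locked, turned with arm): all members turn x
row 2 (arm held, sun turns y): ω_ring = −(40/76)·y, ω_arm = 0
boundary: total ω_ring = x − (40/76)·y = 0 and total ω_sun = x + y = 1  ⇒  y = 19/29, x = 10/29
row 2 ring = −(40/76)·19/29 = -10/29
totals (row 1 + row 2): sun 10/29 + 19/29 = 1, ring 10/29 + (-10/29) = 0, arm 10/29 + 0 = 10/29
asked cell (row2, sun) = 19/29

row1: w_G1=10/29 w_G3=10/29 w_R=10/29
row2: w_G1=19/29 w_G3=-10/29 w_R=0
total: w_G1=1 w_G3=0 w_R=10/29
asked value: 19/29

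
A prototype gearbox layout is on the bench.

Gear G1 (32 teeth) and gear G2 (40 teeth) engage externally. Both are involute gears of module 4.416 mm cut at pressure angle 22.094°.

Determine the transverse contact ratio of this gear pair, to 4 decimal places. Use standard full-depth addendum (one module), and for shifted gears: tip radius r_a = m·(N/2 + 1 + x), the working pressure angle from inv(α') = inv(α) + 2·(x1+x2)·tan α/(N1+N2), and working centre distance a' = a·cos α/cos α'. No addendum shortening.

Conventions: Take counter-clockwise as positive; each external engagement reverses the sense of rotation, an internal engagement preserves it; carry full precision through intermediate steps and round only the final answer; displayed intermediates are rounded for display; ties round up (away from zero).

recognized (one external pair, fixed centres): single-mesh tooth geometry, m = 4.416, N1 = 32, N2 = 40
base radii: r_b1 = 65.467590, r_b2 = 81.834488
tip radii: r_a1 = 75.072000, r_a2 = 92.736000
no profile shift: α' = α, a' = a
action lengths: √(r_a1²−r_b1²) = 36.739622, √(r_a2²−r_b2²) = 43.624331
base pitch p_b = π·m·cos α = 12.854531
CR = (36.739622 + 43.624331 − 158.976000·sin 22.09400°)/12.854531 = 1.600117
contact ratio ≈ 1.6001

1.6001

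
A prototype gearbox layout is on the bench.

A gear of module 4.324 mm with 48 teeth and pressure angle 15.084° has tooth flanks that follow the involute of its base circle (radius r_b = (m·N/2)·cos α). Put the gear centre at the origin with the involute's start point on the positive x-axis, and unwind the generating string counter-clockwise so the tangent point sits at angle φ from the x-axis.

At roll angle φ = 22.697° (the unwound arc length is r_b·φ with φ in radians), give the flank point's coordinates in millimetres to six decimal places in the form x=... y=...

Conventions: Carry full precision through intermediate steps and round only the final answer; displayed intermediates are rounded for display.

class = single-mesh tooth geometry [base-circle involute, m = 4.324, 48T]
pitch radius r_p = m·N/2 = 4.324·48/2 = 103.776000
base radius r_b = r_p·cos α = 103.776000·cos 15.084° = 100.200433
roll angle φ = 22.697° = 0.39613738 rad
x = r_b·(cos φ + φ·sin φ) = 107.756645
y = r_b·(sin φ − φ·cos φ) = 2.043880

x=107.756645 y=2.043880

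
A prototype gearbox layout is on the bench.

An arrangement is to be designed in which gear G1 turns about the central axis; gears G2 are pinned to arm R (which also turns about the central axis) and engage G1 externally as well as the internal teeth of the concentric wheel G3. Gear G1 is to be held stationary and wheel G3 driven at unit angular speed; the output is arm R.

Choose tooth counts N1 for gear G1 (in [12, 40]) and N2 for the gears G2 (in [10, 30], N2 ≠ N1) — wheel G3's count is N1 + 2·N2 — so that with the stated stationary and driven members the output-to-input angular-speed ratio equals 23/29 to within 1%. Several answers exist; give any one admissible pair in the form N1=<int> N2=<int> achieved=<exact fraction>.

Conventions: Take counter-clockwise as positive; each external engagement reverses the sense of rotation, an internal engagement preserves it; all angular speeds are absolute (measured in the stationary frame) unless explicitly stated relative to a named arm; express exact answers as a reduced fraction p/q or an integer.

design class (target 23/29): planetary set
Willis with ω_sun = 0: ω_arm/ω_ring = N3/(N1+N3); set equal to 23/29  ⇒  N3/N1 = (23/29)/(1 − 23/29) = 23/6
N3 = N1 + 2·N2  ⇒  N2/N1 = (N3/N1 − 1)/2 = (23/6 − 1)/2 = 17/12
smallest multiple with N1 ≥ 12 and N2 ≥ 10: k = 1  ⇒  N1 = 1·12 = 12, N2 = 1·17 = 17 (N1 ≤ 40, N2 ≤ 30, N2 ≠ N1 ✓), N3 = 12 + 2·17 = 46
check: N3/(N1+N3) with N1 = 12, N3 = 46 gives 23/29; |achieved − target| = 0 ≤ 23/2900 ✓

N1=12 N2=17 achieved=23/29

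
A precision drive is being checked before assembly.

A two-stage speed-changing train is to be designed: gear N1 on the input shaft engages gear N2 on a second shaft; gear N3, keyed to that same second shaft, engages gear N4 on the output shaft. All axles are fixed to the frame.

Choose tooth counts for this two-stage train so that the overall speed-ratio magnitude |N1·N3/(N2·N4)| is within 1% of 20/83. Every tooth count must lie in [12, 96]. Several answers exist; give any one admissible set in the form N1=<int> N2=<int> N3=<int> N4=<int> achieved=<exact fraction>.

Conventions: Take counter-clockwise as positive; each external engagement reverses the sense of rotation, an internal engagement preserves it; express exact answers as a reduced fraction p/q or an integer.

N1=12 N2=83 N3=20 N4=12 achieved=20/83

class = fixed-axis compound train [2-stage, 20/83 wanted]
target = 20/83 in lowest terms: an exact hit needs N1·N3 = k·20 and N2·N4 = k·83 for one integer k, every count in [12, 96]; additionally prefer no 1:1 stage (N1 ≠ N2, N3 ≠ N4)
k = 1…11: no 1:1-free in-range split of k·20 and k·83 into factor pairs; take k = 12
k = 12: N1·N3 = 240 = 12·20, N2·N4 = 996 = 83·12
achieved = 12·20/(83·12) = 20/83; |achieved − target| = 0 ≤ 1/415 ✓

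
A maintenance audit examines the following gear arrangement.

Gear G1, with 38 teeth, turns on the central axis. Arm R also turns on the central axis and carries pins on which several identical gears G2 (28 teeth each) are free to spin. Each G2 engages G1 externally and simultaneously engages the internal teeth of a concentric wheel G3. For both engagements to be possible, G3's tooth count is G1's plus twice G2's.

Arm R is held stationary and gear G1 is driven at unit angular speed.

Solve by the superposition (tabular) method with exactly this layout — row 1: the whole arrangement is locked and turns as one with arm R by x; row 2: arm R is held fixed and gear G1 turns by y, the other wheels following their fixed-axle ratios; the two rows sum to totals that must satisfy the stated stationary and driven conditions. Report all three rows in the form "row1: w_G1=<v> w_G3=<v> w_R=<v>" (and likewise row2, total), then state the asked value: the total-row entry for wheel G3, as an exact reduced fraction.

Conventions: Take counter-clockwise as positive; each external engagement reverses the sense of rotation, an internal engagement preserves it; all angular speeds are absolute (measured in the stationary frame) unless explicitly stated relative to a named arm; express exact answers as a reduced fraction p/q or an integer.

row1: w_G1=0 w_G3=0 w_R=0
row2: w_G1=1 w_G3=-19/47 w_R=0
total: w_G1=1 w_G3=-19/47 w_R=0
asked value: -19/47

class = planetary set [G3 = 38+2·28 = 94; Willis about the carrier]
row 1 (train locked, turned with arm): all members turn x
row 2 (arm held, sun turns y): ω_ring = −(38/94)·y, ω_arm = 0
boundary: total ω_arm = x = 0 and total ω_sun = x + y = 1  ⇒  y = 1, x = 0
row 2 ring = −(38/94)·1 = -19/47
totals (row 1 + row 2): sun 0 + 1 = 1, ring 0 + (-19/47) = -19/47, arm 0 + 0 = 0
asked cell (total, ring) = -19/47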